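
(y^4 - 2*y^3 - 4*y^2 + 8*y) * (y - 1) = y^5 - 3*y^4 - 2*y^3 + 12*y^2 - 8*y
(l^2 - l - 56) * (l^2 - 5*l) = l^4 - 6*l^3 - 51*l^2 + 280*l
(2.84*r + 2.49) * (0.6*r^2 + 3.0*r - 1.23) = 1.704*r^3 + 10.014*r^2 + 3.9768*r - 3.0627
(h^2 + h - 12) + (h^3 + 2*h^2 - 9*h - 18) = h^3 + 3*h^2 - 8*h - 30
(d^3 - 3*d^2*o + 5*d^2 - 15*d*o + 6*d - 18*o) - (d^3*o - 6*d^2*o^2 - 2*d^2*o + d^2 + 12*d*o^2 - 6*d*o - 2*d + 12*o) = -d^3*o + d^3 + 6*d^2*o^2 - d^2*o + 4*d^2 - 12*d*o^2 - 9*d*o + 8*d - 30*o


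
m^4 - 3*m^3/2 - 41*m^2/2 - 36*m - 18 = (m - 6)*(m + 1)*(m + 3/2)*(m + 2)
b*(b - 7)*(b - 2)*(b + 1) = b^4 - 8*b^3 + 5*b^2 + 14*b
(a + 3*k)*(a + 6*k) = a^2 + 9*a*k + 18*k^2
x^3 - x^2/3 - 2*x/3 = x*(x - 1)*(x + 2/3)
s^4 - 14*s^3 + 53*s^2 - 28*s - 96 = (s - 8)*(s - 4)*(s - 3)*(s + 1)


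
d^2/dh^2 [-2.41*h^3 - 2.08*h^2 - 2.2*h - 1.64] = -14.46*h - 4.16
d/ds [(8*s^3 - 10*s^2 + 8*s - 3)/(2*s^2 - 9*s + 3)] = (16*s^4 - 144*s^3 + 146*s^2 - 48*s - 3)/(4*s^4 - 36*s^3 + 93*s^2 - 54*s + 9)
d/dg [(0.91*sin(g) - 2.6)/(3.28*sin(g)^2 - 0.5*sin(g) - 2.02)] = (-2.9848*sin(g)^2 + 17.056*sin(g) - 3.1382)*cos(g)/(10.7584*sin(g)^4 - 3.28*sin(g)^3 - 13.0012*sin(g)^2 + 2.02*sin(g) + 4.0804)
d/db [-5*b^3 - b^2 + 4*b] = -15*b^2 - 2*b + 4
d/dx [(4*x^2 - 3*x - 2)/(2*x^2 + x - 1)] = 5*(2*x^2 + 1)/(4*x^4 + 4*x^3 - 3*x^2 - 2*x + 1)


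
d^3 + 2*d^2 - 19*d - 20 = (d - 4)*(d + 1)*(d + 5)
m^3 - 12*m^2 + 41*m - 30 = (m - 6)*(m - 5)*(m - 1)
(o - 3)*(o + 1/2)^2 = o^3 - 2*o^2 - 11*o/4 - 3/4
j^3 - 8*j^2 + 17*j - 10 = (j - 5)*(j - 2)*(j - 1)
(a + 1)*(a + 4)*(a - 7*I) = a^3 + 5*a^2 - 7*I*a^2 + 4*a - 35*I*a - 28*I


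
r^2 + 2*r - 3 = (r - 1)*(r + 3)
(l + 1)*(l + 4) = l^2 + 5*l + 4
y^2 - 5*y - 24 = (y - 8)*(y + 3)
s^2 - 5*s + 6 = (s - 3)*(s - 2)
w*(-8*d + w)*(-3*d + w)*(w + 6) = 24*d^2*w^2 + 144*d^2*w - 11*d*w^3 - 66*d*w^2 + w^4 + 6*w^3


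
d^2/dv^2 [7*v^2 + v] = 14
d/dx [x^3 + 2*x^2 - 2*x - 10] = 3*x^2 + 4*x - 2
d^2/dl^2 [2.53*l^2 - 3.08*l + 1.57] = 5.06000000000000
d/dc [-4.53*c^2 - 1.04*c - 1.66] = -9.06*c - 1.04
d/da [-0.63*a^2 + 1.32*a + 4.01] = 1.32 - 1.26*a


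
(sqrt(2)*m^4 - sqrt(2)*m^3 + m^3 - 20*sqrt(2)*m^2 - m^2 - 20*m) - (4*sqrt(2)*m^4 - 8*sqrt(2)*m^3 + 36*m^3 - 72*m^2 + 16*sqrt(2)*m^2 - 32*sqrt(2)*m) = -3*sqrt(2)*m^4 - 35*m^3 + 7*sqrt(2)*m^3 - 36*sqrt(2)*m^2 + 71*m^2 - 20*m + 32*sqrt(2)*m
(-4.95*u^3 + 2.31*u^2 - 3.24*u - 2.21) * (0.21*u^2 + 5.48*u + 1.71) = -1.0395*u^5 - 26.6409*u^4 + 3.5139*u^3 - 14.2692*u^2 - 17.6512*u - 3.7791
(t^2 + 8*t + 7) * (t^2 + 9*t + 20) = t^4 + 17*t^3 + 99*t^2 + 223*t + 140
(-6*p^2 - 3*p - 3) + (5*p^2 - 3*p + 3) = -p^2 - 6*p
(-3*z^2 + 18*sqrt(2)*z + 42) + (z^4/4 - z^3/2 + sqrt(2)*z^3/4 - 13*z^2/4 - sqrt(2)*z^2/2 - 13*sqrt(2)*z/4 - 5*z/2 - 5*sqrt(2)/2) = z^4/4 - z^3/2 + sqrt(2)*z^3/4 - 25*z^2/4 - sqrt(2)*z^2/2 - 5*z/2 + 59*sqrt(2)*z/4 - 5*sqrt(2)/2 + 42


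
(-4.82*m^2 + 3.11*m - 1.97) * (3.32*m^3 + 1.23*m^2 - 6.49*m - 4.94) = -16.0024*m^5 + 4.3966*m^4 + 28.5667*m^3 + 1.2038*m^2 - 2.5781*m + 9.7318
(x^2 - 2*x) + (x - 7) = x^2 - x - 7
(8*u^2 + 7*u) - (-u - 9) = 8*u^2 + 8*u + 9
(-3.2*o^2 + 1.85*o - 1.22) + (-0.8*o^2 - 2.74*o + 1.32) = -4.0*o^2 - 0.89*o + 0.1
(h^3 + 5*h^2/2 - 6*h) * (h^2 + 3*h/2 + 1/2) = h^5 + 4*h^4 - 7*h^3/4 - 31*h^2/4 - 3*h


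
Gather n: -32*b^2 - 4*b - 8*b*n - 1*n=-32*b^2 - 4*b + n*(-8*b - 1)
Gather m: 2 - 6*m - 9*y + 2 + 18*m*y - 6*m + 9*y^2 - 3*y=m*(18*y - 12) + 9*y^2 - 12*y + 4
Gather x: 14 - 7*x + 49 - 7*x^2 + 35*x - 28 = -7*x^2 + 28*x + 35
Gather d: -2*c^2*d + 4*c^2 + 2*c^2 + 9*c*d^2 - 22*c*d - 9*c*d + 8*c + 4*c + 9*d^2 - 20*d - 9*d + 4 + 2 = 6*c^2 + 12*c + d^2*(9*c + 9) + d*(-2*c^2 - 31*c - 29) + 6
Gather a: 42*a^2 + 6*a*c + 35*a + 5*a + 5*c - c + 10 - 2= 42*a^2 + a*(6*c + 40) + 4*c + 8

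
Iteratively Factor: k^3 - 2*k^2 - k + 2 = (k - 2)*(k^2 - 1) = (k - 2)*(k - 1)*(k + 1)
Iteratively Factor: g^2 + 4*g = (g + 4)*(g)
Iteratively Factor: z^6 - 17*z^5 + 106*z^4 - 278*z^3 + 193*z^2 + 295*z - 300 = (z - 5)*(z^5 - 12*z^4 + 46*z^3 - 48*z^2 - 47*z + 60) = (z - 5)*(z - 3)*(z^4 - 9*z^3 + 19*z^2 + 9*z - 20) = (z - 5)^2*(z - 3)*(z^3 - 4*z^2 - z + 4) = (z - 5)^2*(z - 3)*(z + 1)*(z^2 - 5*z + 4) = (z - 5)^2*(z - 4)*(z - 3)*(z + 1)*(z - 1)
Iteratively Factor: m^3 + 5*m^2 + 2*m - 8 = (m + 4)*(m^2 + m - 2) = (m - 1)*(m + 4)*(m + 2)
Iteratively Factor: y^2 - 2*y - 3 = (y + 1)*(y - 3)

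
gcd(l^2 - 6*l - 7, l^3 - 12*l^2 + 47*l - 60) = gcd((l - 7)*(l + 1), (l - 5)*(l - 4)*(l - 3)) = 1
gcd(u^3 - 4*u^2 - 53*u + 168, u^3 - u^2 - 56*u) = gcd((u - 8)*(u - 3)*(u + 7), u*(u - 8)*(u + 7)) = u^2 - u - 56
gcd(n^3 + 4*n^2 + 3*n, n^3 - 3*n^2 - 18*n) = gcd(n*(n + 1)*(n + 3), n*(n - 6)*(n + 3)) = n^2 + 3*n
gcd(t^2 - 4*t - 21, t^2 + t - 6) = t + 3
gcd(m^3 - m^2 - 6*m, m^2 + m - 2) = m + 2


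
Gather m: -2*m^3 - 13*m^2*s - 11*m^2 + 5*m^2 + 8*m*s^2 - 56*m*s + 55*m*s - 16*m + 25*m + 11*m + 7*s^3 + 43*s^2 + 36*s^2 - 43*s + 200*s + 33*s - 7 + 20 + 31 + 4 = -2*m^3 + m^2*(-13*s - 6) + m*(8*s^2 - s + 20) + 7*s^3 + 79*s^2 + 190*s + 48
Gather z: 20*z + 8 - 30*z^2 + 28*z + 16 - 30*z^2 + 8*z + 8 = -60*z^2 + 56*z + 32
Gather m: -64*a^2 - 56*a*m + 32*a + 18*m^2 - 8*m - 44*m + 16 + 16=-64*a^2 + 32*a + 18*m^2 + m*(-56*a - 52) + 32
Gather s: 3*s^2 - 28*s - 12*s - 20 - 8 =3*s^2 - 40*s - 28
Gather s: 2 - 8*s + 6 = 8 - 8*s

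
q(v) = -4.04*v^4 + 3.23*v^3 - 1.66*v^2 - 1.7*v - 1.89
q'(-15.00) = 56768.35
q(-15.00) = -215776.14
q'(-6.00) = 3857.62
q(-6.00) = -5984.97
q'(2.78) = -283.24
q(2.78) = -191.35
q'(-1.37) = 62.59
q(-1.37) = -25.21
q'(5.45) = -2347.94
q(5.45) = -3101.84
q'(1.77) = -66.83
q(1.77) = -31.84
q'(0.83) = -7.02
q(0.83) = -4.52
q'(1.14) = -16.83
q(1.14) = -8.02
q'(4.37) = -1179.77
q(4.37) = -1244.82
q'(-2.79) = 433.95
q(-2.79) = -325.01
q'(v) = -16.16*v^3 + 9.69*v^2 - 3.32*v - 1.7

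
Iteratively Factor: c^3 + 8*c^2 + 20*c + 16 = (c + 4)*(c^2 + 4*c + 4) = (c + 2)*(c + 4)*(c + 2)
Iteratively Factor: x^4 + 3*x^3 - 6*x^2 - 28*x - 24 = (x + 2)*(x^3 + x^2 - 8*x - 12) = (x - 3)*(x + 2)*(x^2 + 4*x + 4) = (x - 3)*(x + 2)^2*(x + 2)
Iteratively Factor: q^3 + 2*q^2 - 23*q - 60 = (q + 3)*(q^2 - q - 20) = (q - 5)*(q + 3)*(q + 4)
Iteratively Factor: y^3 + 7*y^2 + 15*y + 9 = (y + 3)*(y^2 + 4*y + 3) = (y + 1)*(y + 3)*(y + 3)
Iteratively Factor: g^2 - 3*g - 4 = (g + 1)*(g - 4)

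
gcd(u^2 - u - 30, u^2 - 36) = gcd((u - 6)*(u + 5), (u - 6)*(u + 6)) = u - 6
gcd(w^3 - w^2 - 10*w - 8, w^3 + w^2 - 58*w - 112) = w + 2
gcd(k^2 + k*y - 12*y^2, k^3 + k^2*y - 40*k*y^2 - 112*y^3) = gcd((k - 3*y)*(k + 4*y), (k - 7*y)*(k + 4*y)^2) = k + 4*y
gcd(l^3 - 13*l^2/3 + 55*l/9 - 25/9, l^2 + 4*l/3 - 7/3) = l - 1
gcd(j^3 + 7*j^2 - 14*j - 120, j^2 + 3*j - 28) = j - 4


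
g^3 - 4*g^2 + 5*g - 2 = (g - 2)*(g - 1)^2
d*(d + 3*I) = d^2 + 3*I*d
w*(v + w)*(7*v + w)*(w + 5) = 7*v^2*w^2 + 35*v^2*w + 8*v*w^3 + 40*v*w^2 + w^4 + 5*w^3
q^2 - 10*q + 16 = (q - 8)*(q - 2)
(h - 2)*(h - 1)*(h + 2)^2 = h^4 + h^3 - 6*h^2 - 4*h + 8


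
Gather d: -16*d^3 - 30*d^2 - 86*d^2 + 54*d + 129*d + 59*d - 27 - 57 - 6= -16*d^3 - 116*d^2 + 242*d - 90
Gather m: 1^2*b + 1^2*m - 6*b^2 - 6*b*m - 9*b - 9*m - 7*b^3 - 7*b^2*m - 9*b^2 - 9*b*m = -7*b^3 - 15*b^2 - 8*b + m*(-7*b^2 - 15*b - 8)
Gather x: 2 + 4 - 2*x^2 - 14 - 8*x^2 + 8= -10*x^2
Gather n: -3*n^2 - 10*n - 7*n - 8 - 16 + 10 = -3*n^2 - 17*n - 14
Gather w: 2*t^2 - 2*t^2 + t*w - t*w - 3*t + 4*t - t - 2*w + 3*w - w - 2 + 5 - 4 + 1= 0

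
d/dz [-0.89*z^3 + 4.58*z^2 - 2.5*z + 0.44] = -2.67*z^2 + 9.16*z - 2.5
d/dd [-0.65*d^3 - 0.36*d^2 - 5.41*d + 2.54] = -1.95*d^2 - 0.72*d - 5.41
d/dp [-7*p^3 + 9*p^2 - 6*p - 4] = -21*p^2 + 18*p - 6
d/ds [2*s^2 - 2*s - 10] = 4*s - 2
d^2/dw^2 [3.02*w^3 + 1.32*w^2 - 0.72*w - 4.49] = 18.12*w + 2.64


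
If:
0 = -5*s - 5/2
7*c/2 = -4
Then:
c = -8/7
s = -1/2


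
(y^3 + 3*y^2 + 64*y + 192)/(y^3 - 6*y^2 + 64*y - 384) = (y + 3)/(y - 6)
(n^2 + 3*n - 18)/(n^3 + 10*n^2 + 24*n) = (n - 3)/(n*(n + 4))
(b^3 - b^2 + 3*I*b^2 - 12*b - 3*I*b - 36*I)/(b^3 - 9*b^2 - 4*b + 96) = (b + 3*I)/(b - 8)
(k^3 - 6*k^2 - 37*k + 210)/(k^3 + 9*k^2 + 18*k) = (k^2 - 12*k + 35)/(k*(k + 3))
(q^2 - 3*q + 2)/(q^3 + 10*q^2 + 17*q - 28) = (q - 2)/(q^2 + 11*q + 28)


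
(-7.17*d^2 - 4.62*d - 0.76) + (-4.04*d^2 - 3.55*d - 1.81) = -11.21*d^2 - 8.17*d - 2.57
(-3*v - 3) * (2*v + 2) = -6*v^2 - 12*v - 6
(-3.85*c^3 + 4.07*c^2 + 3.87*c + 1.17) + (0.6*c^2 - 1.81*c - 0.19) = -3.85*c^3 + 4.67*c^2 + 2.06*c + 0.98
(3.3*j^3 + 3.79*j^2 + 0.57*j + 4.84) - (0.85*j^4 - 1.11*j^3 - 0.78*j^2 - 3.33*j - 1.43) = -0.85*j^4 + 4.41*j^3 + 4.57*j^2 + 3.9*j + 6.27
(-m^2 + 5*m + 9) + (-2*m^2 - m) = -3*m^2 + 4*m + 9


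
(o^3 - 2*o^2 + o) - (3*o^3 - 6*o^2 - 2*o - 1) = -2*o^3 + 4*o^2 + 3*o + 1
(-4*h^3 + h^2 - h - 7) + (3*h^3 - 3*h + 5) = -h^3 + h^2 - 4*h - 2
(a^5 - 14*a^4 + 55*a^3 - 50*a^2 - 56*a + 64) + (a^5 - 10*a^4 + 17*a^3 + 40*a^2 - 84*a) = 2*a^5 - 24*a^4 + 72*a^3 - 10*a^2 - 140*a + 64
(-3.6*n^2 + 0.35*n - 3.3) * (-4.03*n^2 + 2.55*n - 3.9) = 14.508*n^4 - 10.5905*n^3 + 28.2315*n^2 - 9.78*n + 12.87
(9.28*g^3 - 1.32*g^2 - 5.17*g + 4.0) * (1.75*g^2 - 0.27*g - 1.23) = 16.24*g^5 - 4.8156*g^4 - 20.1055*g^3 + 10.0195*g^2 + 5.2791*g - 4.92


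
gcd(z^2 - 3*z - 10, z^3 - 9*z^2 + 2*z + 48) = z + 2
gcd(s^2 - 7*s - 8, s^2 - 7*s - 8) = s^2 - 7*s - 8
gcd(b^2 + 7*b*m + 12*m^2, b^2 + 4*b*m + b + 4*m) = b + 4*m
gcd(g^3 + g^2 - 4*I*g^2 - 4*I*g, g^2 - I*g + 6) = 1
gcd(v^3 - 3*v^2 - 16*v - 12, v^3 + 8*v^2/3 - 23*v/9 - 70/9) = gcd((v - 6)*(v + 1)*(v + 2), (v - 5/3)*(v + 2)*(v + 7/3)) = v + 2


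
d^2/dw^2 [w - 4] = 0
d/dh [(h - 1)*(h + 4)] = 2*h + 3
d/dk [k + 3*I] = 1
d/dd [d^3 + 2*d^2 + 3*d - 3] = 3*d^2 + 4*d + 3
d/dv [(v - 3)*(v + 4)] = 2*v + 1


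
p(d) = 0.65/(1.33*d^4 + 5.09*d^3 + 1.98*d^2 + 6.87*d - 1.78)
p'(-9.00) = 0.00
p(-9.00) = 0.00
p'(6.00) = -0.00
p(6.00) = 0.00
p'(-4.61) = 0.01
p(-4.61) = 0.01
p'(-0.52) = -0.18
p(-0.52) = -0.12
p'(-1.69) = -0.03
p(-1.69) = -0.03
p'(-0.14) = -0.58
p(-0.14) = -0.24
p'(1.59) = -0.03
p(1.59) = 0.02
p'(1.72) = -0.02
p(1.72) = 0.01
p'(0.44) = -1.76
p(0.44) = 0.31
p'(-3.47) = 0.06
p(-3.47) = -0.03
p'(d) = 0.65*(-5.32*d^3 - 15.27*d^2 - 3.96*d - 6.87)/(1.33*d^4 + 5.09*d^3 + 1.98*d^2 + 6.87*d - 1.78)^2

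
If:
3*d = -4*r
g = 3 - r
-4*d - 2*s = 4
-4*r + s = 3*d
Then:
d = -1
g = 9/4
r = 3/4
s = 0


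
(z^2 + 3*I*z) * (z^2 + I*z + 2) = z^4 + 4*I*z^3 - z^2 + 6*I*z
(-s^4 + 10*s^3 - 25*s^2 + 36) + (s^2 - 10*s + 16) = -s^4 + 10*s^3 - 24*s^2 - 10*s + 52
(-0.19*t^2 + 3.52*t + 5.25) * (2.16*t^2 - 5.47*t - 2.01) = -0.4104*t^4 + 8.6425*t^3 - 7.5325*t^2 - 35.7927*t - 10.5525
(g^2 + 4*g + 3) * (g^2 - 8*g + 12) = g^4 - 4*g^3 - 17*g^2 + 24*g + 36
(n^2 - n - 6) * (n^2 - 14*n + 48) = n^4 - 15*n^3 + 56*n^2 + 36*n - 288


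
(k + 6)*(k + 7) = k^2 + 13*k + 42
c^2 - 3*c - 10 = (c - 5)*(c + 2)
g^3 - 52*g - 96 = (g - 8)*(g + 2)*(g + 6)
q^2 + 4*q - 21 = (q - 3)*(q + 7)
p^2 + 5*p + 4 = (p + 1)*(p + 4)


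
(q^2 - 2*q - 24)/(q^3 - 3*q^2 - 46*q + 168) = (q + 4)/(q^2 + 3*q - 28)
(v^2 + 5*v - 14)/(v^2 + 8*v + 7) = (v - 2)/(v + 1)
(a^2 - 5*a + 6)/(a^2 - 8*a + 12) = (a - 3)/(a - 6)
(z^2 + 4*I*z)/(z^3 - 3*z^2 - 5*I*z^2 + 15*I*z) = (z + 4*I)/(z^2 - 3*z - 5*I*z + 15*I)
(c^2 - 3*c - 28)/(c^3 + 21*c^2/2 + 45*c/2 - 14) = 2*(c - 7)/(2*c^2 + 13*c - 7)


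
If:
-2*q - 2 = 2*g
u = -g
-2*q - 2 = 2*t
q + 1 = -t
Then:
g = -u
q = u - 1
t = -u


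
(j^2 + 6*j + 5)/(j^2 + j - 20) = (j + 1)/(j - 4)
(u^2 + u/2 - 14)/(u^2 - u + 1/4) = 2*(2*u^2 + u - 28)/(4*u^2 - 4*u + 1)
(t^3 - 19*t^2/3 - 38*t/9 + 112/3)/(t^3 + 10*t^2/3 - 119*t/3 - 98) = (t - 8/3)/(t + 7)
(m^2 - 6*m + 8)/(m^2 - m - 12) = (m - 2)/(m + 3)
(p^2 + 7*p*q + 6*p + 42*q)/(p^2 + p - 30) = (p + 7*q)/(p - 5)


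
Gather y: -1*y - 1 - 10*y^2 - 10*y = -10*y^2 - 11*y - 1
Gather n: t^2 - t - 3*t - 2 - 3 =t^2 - 4*t - 5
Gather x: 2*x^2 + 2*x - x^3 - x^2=-x^3 + x^2 + 2*x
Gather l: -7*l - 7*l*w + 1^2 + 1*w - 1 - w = l*(-7*w - 7)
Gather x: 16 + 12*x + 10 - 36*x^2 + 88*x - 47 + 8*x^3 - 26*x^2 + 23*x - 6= 8*x^3 - 62*x^2 + 123*x - 27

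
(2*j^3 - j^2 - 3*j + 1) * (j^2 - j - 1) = 2*j^5 - 3*j^4 - 4*j^3 + 5*j^2 + 2*j - 1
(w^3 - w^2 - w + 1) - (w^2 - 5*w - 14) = w^3 - 2*w^2 + 4*w + 15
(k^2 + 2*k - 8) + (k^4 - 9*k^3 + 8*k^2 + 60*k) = k^4 - 9*k^3 + 9*k^2 + 62*k - 8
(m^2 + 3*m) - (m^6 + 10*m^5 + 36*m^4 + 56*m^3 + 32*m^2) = -m^6 - 10*m^5 - 36*m^4 - 56*m^3 - 31*m^2 + 3*m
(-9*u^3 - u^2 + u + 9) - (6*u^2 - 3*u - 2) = -9*u^3 - 7*u^2 + 4*u + 11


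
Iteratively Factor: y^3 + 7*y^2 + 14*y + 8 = (y + 2)*(y^2 + 5*y + 4) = (y + 1)*(y + 2)*(y + 4)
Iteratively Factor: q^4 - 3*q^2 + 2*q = (q - 1)*(q^3 + q^2 - 2*q) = (q - 1)*(q + 2)*(q^2 - q) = (q - 1)^2*(q + 2)*(q)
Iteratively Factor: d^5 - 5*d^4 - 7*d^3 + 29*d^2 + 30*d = (d - 5)*(d^4 - 7*d^2 - 6*d) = (d - 5)*(d + 1)*(d^3 - d^2 - 6*d) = (d - 5)*(d - 3)*(d + 1)*(d^2 + 2*d) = (d - 5)*(d - 3)*(d + 1)*(d + 2)*(d)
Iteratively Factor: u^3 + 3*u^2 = (u + 3)*(u^2) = u*(u + 3)*(u)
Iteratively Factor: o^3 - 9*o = (o - 3)*(o^2 + 3*o) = o*(o - 3)*(o + 3)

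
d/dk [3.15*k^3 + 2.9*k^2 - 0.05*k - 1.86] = 9.45*k^2 + 5.8*k - 0.05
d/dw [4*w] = 4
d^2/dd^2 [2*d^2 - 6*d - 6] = 4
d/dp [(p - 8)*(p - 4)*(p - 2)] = 3*p^2 - 28*p + 56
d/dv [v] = 1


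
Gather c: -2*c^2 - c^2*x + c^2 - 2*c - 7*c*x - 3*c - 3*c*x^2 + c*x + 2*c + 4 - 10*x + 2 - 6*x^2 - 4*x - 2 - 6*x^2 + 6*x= c^2*(-x - 1) + c*(-3*x^2 - 6*x - 3) - 12*x^2 - 8*x + 4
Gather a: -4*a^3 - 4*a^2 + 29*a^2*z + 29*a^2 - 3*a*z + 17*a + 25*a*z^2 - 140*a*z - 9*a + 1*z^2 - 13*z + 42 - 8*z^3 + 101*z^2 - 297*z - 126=-4*a^3 + a^2*(29*z + 25) + a*(25*z^2 - 143*z + 8) - 8*z^3 + 102*z^2 - 310*z - 84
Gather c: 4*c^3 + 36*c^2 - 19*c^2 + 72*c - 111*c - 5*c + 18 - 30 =4*c^3 + 17*c^2 - 44*c - 12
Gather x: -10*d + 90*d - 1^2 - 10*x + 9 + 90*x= 80*d + 80*x + 8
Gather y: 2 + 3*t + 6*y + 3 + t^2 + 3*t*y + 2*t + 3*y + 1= t^2 + 5*t + y*(3*t + 9) + 6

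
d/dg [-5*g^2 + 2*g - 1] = 2 - 10*g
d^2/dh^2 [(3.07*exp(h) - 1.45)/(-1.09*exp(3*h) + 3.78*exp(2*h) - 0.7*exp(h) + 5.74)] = (-14.589868*exp(6*h) + 53.451747*exp(5*h) - 100.212938*exp(4*h) - 172.738706*exp(3*h) + 469.800954*exp(2*h) - 137.46852*exp(h) - 95.323032)*exp(h)/(1.295029*exp(9*h) - 13.473054*exp(8*h) + 49.218078*exp(7*h) - 91.774074*exp(6*h) + 173.507628*exp(5*h) - 277.880568*exp(4*h) + 199.209892*exp(3*h) - 382.063584*exp(2*h) + 69.18996*exp(h) - 189.119224)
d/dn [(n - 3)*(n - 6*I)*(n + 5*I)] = 3*n^2 - 2*n*(3 + I) + 30 + 3*I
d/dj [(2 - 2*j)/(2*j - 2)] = 0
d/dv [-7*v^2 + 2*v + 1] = 2 - 14*v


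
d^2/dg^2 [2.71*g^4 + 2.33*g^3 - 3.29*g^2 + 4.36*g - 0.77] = 32.52*g^2 + 13.98*g - 6.58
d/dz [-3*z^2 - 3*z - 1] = -6*z - 3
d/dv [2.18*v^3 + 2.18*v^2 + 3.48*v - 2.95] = 6.54*v^2 + 4.36*v + 3.48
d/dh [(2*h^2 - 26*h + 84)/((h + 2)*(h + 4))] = 2*(19*h^2 - 68*h - 356)/(h^4 + 12*h^3 + 52*h^2 + 96*h + 64)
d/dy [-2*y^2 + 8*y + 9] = 8 - 4*y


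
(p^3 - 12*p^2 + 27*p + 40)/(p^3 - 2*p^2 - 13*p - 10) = (p - 8)/(p + 2)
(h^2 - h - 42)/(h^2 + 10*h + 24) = (h - 7)/(h + 4)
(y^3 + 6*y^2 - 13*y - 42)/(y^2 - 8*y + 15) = (y^2 + 9*y + 14)/(y - 5)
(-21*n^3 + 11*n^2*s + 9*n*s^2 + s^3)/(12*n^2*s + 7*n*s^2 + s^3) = (-7*n^2 + 6*n*s + s^2)/(s*(4*n + s))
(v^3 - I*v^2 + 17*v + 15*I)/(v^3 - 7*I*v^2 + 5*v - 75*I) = (v + I)/(v - 5*I)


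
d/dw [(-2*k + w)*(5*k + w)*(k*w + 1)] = -10*k^3 + 6*k^2*w + 3*k*w^2 + 3*k + 2*w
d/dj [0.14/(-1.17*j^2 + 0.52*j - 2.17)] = (0.3276*j - 0.0728)/(1.17*j^2 - 0.52*j + 2.17)^2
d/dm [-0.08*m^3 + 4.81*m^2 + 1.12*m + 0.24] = -0.24*m^2 + 9.62*m + 1.12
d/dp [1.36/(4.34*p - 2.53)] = -5.9024/(4.34*p - 2.53)^2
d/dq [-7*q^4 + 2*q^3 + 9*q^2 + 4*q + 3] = -28*q^3 + 6*q^2 + 18*q + 4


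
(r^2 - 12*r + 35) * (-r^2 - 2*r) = -r^4 + 10*r^3 - 11*r^2 - 70*r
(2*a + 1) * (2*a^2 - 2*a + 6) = 4*a^3 - 2*a^2 + 10*a + 6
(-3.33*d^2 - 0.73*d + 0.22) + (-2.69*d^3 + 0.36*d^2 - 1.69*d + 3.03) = -2.69*d^3 - 2.97*d^2 - 2.42*d + 3.25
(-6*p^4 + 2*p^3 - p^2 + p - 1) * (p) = -6*p^5 + 2*p^4 - p^3 + p^2 - p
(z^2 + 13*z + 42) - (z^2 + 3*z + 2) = 10*z + 40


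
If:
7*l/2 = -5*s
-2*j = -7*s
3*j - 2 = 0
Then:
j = 2/3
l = -40/147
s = 4/21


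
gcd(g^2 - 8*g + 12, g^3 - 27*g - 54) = g - 6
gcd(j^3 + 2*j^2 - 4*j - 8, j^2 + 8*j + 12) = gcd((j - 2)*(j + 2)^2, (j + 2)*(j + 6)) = j + 2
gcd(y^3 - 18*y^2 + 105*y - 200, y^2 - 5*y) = y - 5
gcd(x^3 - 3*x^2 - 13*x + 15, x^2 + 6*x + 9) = x + 3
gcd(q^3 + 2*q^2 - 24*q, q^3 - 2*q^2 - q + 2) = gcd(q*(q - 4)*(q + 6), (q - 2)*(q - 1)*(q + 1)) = 1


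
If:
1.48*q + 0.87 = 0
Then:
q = -0.59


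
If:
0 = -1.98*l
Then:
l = 0.00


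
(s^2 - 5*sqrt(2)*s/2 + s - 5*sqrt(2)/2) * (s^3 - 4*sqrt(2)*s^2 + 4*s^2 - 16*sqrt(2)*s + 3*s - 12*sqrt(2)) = s^5 - 13*sqrt(2)*s^4/2 + 5*s^4 - 65*sqrt(2)*s^3/2 + 27*s^3 - 91*sqrt(2)*s^2/2 + 103*s^2 - 39*sqrt(2)*s/2 + 140*s + 60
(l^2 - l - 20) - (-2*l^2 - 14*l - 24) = 3*l^2 + 13*l + 4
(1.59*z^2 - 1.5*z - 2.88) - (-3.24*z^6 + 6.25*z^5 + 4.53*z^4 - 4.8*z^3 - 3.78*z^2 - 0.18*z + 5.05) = 3.24*z^6 - 6.25*z^5 - 4.53*z^4 + 4.8*z^3 + 5.37*z^2 - 1.32*z - 7.93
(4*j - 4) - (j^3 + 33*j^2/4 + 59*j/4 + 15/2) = -j^3 - 33*j^2/4 - 43*j/4 - 23/2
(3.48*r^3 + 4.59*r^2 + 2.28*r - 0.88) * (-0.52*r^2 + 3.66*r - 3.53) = -1.8096*r^5 + 10.35*r^4 + 3.3294*r^3 - 7.4003*r^2 - 11.2692*r + 3.1064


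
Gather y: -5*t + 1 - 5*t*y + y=-5*t + y*(1 - 5*t) + 1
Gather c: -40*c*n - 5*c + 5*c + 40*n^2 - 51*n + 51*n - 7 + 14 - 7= -40*c*n + 40*n^2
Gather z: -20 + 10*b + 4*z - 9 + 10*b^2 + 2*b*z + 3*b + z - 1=10*b^2 + 13*b + z*(2*b + 5) - 30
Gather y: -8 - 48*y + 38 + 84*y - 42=36*y - 12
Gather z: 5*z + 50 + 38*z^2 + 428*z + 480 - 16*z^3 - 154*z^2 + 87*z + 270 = -16*z^3 - 116*z^2 + 520*z + 800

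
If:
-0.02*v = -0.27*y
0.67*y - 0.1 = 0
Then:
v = 2.01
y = 0.15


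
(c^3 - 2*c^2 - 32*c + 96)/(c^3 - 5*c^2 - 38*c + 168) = (c - 4)/(c - 7)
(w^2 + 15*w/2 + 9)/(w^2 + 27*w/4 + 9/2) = 2*(2*w + 3)/(4*w + 3)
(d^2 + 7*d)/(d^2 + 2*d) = (d + 7)/(d + 2)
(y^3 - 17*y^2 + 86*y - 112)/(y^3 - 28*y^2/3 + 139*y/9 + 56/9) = 9*(y^2 - 10*y + 16)/(9*y^2 - 21*y - 8)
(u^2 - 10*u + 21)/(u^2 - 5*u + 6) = (u - 7)/(u - 2)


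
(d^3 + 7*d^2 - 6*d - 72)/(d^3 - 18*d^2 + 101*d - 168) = (d^2 + 10*d + 24)/(d^2 - 15*d + 56)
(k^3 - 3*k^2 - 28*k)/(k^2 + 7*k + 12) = k*(k - 7)/(k + 3)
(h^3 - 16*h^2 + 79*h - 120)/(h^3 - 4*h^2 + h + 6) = (h^2 - 13*h + 40)/(h^2 - h - 2)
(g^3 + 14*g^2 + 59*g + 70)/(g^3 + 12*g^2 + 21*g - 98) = (g^2 + 7*g + 10)/(g^2 + 5*g - 14)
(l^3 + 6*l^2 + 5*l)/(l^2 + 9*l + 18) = l*(l^2 + 6*l + 5)/(l^2 + 9*l + 18)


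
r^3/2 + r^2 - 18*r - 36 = (r/2 + 1)*(r - 6)*(r + 6)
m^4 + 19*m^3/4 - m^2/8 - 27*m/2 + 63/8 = (m - 1)*(m - 3/4)*(m + 3)*(m + 7/2)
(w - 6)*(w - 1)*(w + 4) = w^3 - 3*w^2 - 22*w + 24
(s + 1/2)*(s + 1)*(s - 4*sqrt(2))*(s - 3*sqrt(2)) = s^4 - 7*sqrt(2)*s^3 + 3*s^3/2 - 21*sqrt(2)*s^2/2 + 49*s^2/2 - 7*sqrt(2)*s/2 + 36*s + 12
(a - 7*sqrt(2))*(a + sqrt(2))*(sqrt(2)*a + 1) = sqrt(2)*a^3 - 11*a^2 - 20*sqrt(2)*a - 14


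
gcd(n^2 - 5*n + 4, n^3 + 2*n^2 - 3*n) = n - 1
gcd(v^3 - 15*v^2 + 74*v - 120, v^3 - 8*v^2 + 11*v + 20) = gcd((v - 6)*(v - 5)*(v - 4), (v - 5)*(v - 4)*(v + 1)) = v^2 - 9*v + 20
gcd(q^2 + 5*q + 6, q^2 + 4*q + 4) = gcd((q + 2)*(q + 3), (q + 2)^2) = q + 2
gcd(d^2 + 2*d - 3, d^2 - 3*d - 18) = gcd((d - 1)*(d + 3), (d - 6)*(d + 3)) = d + 3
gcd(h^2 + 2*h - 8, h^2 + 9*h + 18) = 1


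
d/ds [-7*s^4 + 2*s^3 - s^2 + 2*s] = -28*s^3 + 6*s^2 - 2*s + 2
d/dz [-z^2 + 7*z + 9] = 7 - 2*z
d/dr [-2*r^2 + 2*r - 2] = 2 - 4*r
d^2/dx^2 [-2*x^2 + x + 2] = -4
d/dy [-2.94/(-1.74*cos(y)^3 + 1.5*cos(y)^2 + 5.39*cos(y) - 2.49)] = (15.3468*cos(y)^2 - 8.82*cos(y) - 15.8466)*sin(y)/(1.74*cos(y)^3 - 1.5*cos(y)^2 - 5.39*cos(y) + 2.49)^2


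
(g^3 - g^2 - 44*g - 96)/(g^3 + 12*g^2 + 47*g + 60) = (g - 8)/(g + 5)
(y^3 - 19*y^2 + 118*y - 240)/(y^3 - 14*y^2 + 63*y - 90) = (y - 8)/(y - 3)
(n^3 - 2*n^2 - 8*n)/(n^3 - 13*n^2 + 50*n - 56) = n*(n + 2)/(n^2 - 9*n + 14)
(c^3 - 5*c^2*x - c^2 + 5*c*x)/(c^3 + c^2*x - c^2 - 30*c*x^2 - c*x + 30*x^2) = c/(c + 6*x)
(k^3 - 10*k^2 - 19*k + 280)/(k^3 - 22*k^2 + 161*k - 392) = (k + 5)/(k - 7)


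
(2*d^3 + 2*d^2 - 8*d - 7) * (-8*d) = -16*d^4 - 16*d^3 + 64*d^2 + 56*d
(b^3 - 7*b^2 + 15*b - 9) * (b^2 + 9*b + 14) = b^5 + 2*b^4 - 34*b^3 + 28*b^2 + 129*b - 126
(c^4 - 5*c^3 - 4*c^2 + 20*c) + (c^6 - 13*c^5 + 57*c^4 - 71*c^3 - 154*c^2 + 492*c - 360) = c^6 - 13*c^5 + 58*c^4 - 76*c^3 - 158*c^2 + 512*c - 360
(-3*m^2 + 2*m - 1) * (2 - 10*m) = 30*m^3 - 26*m^2 + 14*m - 2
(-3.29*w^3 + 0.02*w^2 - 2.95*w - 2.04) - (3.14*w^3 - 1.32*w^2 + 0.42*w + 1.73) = -6.43*w^3 + 1.34*w^2 - 3.37*w - 3.77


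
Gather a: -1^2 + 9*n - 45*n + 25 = 24 - 36*n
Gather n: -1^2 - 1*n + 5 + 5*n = 4*n + 4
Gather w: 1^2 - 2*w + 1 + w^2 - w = w^2 - 3*w + 2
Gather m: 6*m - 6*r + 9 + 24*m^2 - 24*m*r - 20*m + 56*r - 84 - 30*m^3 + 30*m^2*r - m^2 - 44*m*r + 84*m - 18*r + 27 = -30*m^3 + m^2*(30*r + 23) + m*(70 - 68*r) + 32*r - 48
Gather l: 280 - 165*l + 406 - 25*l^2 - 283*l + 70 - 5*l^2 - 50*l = -30*l^2 - 498*l + 756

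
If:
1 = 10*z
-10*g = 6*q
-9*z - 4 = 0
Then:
No Solution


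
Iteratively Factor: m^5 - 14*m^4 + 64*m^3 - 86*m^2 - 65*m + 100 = (m - 5)*(m^4 - 9*m^3 + 19*m^2 + 9*m - 20) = (m - 5)*(m + 1)*(m^3 - 10*m^2 + 29*m - 20) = (m - 5)*(m - 1)*(m + 1)*(m^2 - 9*m + 20) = (m - 5)^2*(m - 1)*(m + 1)*(m - 4)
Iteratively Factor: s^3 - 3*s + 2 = (s - 1)*(s^2 + s - 2) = (s - 1)^2*(s + 2)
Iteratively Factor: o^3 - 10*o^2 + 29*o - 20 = (o - 4)*(o^2 - 6*o + 5) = (o - 4)*(o - 1)*(o - 5)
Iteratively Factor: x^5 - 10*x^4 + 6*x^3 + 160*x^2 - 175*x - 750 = (x - 5)*(x^4 - 5*x^3 - 19*x^2 + 65*x + 150) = (x - 5)*(x + 2)*(x^3 - 7*x^2 - 5*x + 75) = (x - 5)^2*(x + 2)*(x^2 - 2*x - 15) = (x - 5)^3*(x + 2)*(x + 3)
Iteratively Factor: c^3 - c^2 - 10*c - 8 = (c + 2)*(c^2 - 3*c - 4) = (c + 1)*(c + 2)*(c - 4)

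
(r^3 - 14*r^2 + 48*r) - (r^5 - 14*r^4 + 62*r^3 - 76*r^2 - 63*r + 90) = -r^5 + 14*r^4 - 61*r^3 + 62*r^2 + 111*r - 90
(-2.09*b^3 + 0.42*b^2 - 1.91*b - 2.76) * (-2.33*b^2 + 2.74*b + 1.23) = 4.8697*b^5 - 6.7052*b^4 + 3.0304*b^3 + 1.714*b^2 - 9.9117*b - 3.3948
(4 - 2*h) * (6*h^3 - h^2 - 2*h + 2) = -12*h^4 + 26*h^3 - 12*h + 8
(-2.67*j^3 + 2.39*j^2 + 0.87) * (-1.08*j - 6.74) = 2.8836*j^4 + 15.4146*j^3 - 16.1086*j^2 - 0.9396*j - 5.8638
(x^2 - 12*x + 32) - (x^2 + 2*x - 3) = 35 - 14*x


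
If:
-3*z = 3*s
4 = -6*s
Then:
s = -2/3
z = 2/3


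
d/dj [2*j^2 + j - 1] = 4*j + 1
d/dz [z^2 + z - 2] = 2*z + 1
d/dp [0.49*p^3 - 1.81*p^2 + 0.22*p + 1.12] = 1.47*p^2 - 3.62*p + 0.22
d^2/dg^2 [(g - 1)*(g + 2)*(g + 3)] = 6*g + 8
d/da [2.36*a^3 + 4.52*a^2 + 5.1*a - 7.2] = 7.08*a^2 + 9.04*a + 5.1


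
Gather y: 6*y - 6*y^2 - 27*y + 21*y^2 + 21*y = 15*y^2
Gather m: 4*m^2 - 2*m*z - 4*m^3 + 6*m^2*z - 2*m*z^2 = -4*m^3 + m^2*(6*z + 4) + m*(-2*z^2 - 2*z)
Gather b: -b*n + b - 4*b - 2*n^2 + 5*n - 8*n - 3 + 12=b*(-n - 3) - 2*n^2 - 3*n + 9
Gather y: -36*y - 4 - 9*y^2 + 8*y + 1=-9*y^2 - 28*y - 3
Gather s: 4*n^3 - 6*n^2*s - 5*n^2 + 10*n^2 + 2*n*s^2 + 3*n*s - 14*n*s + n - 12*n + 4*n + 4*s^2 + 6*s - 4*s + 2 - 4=4*n^3 + 5*n^2 - 7*n + s^2*(2*n + 4) + s*(-6*n^2 - 11*n + 2) - 2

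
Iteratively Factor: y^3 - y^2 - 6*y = (y - 3)*(y^2 + 2*y) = (y - 3)*(y + 2)*(y)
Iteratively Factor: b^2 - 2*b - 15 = (b - 5)*(b + 3)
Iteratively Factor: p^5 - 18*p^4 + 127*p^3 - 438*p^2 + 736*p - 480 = (p - 4)*(p^4 - 14*p^3 + 71*p^2 - 154*p + 120) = (p - 4)^2*(p^3 - 10*p^2 + 31*p - 30) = (p - 4)^2*(p - 3)*(p^2 - 7*p + 10) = (p - 5)*(p - 4)^2*(p - 3)*(p - 2)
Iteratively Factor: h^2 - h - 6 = (h - 3)*(h + 2)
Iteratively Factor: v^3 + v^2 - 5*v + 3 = (v - 1)*(v^2 + 2*v - 3) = (v - 1)^2*(v + 3)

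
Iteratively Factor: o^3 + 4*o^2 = (o)*(o^2 + 4*o) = o^2*(o + 4)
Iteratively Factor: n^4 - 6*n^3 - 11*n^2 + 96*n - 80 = (n - 5)*(n^3 - n^2 - 16*n + 16) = (n - 5)*(n - 1)*(n^2 - 16) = (n - 5)*(n - 1)*(n + 4)*(n - 4)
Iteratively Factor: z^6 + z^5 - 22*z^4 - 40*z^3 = (z)*(z^5 + z^4 - 22*z^3 - 40*z^2) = z*(z + 4)*(z^4 - 3*z^3 - 10*z^2) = z^2*(z + 4)*(z^3 - 3*z^2 - 10*z) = z^3*(z + 4)*(z^2 - 3*z - 10) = z^3*(z - 5)*(z + 4)*(z + 2)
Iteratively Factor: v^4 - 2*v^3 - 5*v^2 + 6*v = (v - 1)*(v^3 - v^2 - 6*v) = (v - 1)*(v + 2)*(v^2 - 3*v) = (v - 3)*(v - 1)*(v + 2)*(v)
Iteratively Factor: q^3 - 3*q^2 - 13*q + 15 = (q + 3)*(q^2 - 6*q + 5) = (q - 5)*(q + 3)*(q - 1)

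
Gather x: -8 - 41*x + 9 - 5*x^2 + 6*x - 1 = -5*x^2 - 35*x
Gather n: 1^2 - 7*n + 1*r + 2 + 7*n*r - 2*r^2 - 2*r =n*(7*r - 7) - 2*r^2 - r + 3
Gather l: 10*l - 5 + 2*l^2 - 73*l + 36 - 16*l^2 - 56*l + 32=-14*l^2 - 119*l + 63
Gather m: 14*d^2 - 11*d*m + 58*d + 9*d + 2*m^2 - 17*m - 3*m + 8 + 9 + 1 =14*d^2 + 67*d + 2*m^2 + m*(-11*d - 20) + 18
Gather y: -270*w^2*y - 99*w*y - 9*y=y*(-270*w^2 - 99*w - 9)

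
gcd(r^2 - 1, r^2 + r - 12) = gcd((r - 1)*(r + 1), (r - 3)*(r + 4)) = 1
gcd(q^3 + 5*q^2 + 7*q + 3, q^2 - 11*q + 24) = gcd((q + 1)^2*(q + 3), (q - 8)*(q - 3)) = 1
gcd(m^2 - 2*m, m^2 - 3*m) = m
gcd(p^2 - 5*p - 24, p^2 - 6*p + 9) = 1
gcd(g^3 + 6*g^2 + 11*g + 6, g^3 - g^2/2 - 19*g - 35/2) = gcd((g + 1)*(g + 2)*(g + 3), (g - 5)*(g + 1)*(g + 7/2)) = g + 1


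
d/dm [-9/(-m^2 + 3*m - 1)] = 9*(3 - 2*m)/(m^2 - 3*m + 1)^2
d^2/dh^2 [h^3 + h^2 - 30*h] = 6*h + 2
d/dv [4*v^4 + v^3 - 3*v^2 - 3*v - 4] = 16*v^3 + 3*v^2 - 6*v - 3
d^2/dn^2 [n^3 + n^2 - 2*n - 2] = 6*n + 2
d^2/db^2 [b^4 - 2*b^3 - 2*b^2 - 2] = 12*b^2 - 12*b - 4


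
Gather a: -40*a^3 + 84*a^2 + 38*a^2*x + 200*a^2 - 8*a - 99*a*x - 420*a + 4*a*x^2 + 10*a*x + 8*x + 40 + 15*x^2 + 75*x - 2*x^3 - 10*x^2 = -40*a^3 + a^2*(38*x + 284) + a*(4*x^2 - 89*x - 428) - 2*x^3 + 5*x^2 + 83*x + 40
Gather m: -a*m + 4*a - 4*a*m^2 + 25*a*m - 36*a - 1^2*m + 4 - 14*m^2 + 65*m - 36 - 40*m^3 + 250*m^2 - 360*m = -32*a - 40*m^3 + m^2*(236 - 4*a) + m*(24*a - 296) - 32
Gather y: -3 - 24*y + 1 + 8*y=-16*y - 2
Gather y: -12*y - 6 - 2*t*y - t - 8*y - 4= -t + y*(-2*t - 20) - 10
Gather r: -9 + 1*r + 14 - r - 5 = 0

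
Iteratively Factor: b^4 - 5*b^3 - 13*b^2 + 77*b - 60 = (b - 1)*(b^3 - 4*b^2 - 17*b + 60) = (b - 1)*(b + 4)*(b^2 - 8*b + 15) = (b - 5)*(b - 1)*(b + 4)*(b - 3)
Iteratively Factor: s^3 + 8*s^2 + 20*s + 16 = (s + 2)*(s^2 + 6*s + 8) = (s + 2)^2*(s + 4)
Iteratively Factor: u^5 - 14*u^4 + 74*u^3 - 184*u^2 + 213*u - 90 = (u - 3)*(u^4 - 11*u^3 + 41*u^2 - 61*u + 30) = (u - 5)*(u - 3)*(u^3 - 6*u^2 + 11*u - 6) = (u - 5)*(u - 3)*(u - 2)*(u^2 - 4*u + 3) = (u - 5)*(u - 3)*(u - 2)*(u - 1)*(u - 3)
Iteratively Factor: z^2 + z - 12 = (z + 4)*(z - 3)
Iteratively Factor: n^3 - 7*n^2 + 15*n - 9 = (n - 3)*(n^2 - 4*n + 3) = (n - 3)^2*(n - 1)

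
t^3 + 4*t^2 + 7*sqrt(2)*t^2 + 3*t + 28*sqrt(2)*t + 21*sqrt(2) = (t + 1)*(t + 3)*(t + 7*sqrt(2))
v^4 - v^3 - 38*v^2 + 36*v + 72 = (v - 6)*(v - 2)*(v + 1)*(v + 6)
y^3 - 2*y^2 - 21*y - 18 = (y - 6)*(y + 1)*(y + 3)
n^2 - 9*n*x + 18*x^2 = (n - 6*x)*(n - 3*x)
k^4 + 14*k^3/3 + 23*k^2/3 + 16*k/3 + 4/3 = (k + 2/3)*(k + 1)^2*(k + 2)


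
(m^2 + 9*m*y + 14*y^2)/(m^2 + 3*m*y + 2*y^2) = (m + 7*y)/(m + y)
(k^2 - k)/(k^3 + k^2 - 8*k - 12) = k*(k - 1)/(k^3 + k^2 - 8*k - 12)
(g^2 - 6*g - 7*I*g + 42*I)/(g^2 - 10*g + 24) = (g - 7*I)/(g - 4)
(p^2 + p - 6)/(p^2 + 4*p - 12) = (p + 3)/(p + 6)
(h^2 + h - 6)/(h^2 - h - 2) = (h + 3)/(h + 1)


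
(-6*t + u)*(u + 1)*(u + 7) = -6*t*u^2 - 48*t*u - 42*t + u^3 + 8*u^2 + 7*u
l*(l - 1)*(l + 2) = l^3 + l^2 - 2*l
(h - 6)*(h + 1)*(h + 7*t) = h^3 + 7*h^2*t - 5*h^2 - 35*h*t - 6*h - 42*t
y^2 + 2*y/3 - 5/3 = (y - 1)*(y + 5/3)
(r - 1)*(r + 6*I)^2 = r^3 - r^2 + 12*I*r^2 - 36*r - 12*I*r + 36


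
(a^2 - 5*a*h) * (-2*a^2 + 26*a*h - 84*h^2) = -2*a^4 + 36*a^3*h - 214*a^2*h^2 + 420*a*h^3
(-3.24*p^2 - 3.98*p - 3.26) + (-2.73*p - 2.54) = -3.24*p^2 - 6.71*p - 5.8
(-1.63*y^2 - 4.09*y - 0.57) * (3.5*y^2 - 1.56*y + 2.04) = -5.705*y^4 - 11.7722*y^3 + 1.0602*y^2 - 7.4544*y - 1.1628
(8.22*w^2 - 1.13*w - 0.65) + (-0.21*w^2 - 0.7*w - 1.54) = 8.01*w^2 - 1.83*w - 2.19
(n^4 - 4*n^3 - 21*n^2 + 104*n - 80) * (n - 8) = n^5 - 12*n^4 + 11*n^3 + 272*n^2 - 912*n + 640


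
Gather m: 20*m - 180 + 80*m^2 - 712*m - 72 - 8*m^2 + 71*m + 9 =72*m^2 - 621*m - 243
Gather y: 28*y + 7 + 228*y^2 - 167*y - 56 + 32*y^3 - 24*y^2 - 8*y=32*y^3 + 204*y^2 - 147*y - 49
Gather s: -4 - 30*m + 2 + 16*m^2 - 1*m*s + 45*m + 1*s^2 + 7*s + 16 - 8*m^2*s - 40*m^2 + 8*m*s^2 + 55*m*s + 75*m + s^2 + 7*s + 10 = -24*m^2 + 90*m + s^2*(8*m + 2) + s*(-8*m^2 + 54*m + 14) + 24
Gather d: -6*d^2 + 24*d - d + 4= -6*d^2 + 23*d + 4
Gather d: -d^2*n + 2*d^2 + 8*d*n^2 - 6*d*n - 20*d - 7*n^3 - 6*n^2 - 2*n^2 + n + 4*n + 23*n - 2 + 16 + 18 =d^2*(2 - n) + d*(8*n^2 - 6*n - 20) - 7*n^3 - 8*n^2 + 28*n + 32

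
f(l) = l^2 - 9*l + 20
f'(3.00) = -3.00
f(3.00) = 2.00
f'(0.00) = -9.00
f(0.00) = 20.00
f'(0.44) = -8.12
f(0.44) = 16.23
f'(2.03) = -4.94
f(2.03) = 5.85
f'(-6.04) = -21.08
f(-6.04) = 110.84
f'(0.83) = -7.34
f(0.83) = 13.22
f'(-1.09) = -11.18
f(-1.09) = 31.00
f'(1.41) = -6.18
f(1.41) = 9.30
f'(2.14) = -4.72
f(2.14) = 5.32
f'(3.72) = -1.56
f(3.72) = 0.36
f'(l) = 2*l - 9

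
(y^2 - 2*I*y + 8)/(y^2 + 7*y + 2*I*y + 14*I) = (y - 4*I)/(y + 7)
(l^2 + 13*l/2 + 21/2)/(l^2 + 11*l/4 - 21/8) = 4*(l + 3)/(4*l - 3)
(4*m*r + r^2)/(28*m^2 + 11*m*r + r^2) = r/(7*m + r)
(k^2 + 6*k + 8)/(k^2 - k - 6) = (k + 4)/(k - 3)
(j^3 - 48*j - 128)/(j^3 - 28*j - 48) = (-j^3 + 48*j + 128)/(-j^3 + 28*j + 48)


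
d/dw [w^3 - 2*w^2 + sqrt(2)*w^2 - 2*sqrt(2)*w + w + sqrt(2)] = 3*w^2 - 4*w + 2*sqrt(2)*w - 2*sqrt(2) + 1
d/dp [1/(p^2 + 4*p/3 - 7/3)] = 6*(-3*p - 2)/(3*p^2 + 4*p - 7)^2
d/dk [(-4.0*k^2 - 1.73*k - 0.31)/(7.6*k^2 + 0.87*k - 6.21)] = (9.668*k^2 + 54.392*k + 11.013)/(57.76*k^4 + 13.224*k^3 - 93.6351*k^2 - 10.8054*k + 38.5641)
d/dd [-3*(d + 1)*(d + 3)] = -6*d - 12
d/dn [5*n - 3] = 5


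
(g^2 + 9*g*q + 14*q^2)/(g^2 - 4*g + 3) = (g^2 + 9*g*q + 14*q^2)/(g^2 - 4*g + 3)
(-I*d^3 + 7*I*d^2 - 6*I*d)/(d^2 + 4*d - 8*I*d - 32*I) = I*d*(-d^2 + 7*d - 6)/(d^2 + 4*d - 8*I*d - 32*I)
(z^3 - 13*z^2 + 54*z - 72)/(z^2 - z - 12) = (z^2 - 9*z + 18)/(z + 3)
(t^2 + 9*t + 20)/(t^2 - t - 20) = (t + 5)/(t - 5)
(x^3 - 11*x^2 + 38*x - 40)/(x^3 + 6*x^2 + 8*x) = (x^3 - 11*x^2 + 38*x - 40)/(x*(x^2 + 6*x + 8))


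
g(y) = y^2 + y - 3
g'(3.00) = 7.00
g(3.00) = 9.00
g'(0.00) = 1.00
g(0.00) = -3.00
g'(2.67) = 6.34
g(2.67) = 6.80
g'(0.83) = 2.66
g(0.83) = -1.48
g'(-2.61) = -4.22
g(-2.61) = 1.20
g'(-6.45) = -11.90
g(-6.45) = 32.15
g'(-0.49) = 0.02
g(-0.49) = -3.25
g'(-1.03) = -1.06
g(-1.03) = -2.97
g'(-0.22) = 0.56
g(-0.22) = -3.17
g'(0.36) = 1.72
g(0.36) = -2.51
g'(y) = 2*y + 1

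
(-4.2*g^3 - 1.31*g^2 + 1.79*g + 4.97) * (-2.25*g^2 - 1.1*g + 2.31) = 9.45*g^5 + 7.5675*g^4 - 12.2885*g^3 - 16.1776*g^2 - 1.3321*g + 11.4807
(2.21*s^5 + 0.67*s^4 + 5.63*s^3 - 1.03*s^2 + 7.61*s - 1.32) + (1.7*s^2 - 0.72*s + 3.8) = 2.21*s^5 + 0.67*s^4 + 5.63*s^3 + 0.67*s^2 + 6.89*s + 2.48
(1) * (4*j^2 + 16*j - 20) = 4*j^2 + 16*j - 20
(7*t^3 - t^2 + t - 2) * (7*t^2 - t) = 49*t^5 - 14*t^4 + 8*t^3 - 15*t^2 + 2*t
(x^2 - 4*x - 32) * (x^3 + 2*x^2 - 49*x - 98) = x^5 - 2*x^4 - 89*x^3 + 34*x^2 + 1960*x + 3136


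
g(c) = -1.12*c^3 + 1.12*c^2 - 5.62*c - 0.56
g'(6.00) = -113.14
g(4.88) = -131.47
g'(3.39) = -36.64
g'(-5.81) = -132.05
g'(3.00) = -29.14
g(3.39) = -50.37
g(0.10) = -1.11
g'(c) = -3.36*c^2 + 2.24*c - 5.62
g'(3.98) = -49.93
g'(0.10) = -5.43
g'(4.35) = -59.46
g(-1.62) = 16.25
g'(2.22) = -17.21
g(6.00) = -235.88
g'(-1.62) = -18.07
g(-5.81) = 289.56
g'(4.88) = -74.71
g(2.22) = -19.77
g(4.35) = -96.00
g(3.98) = -75.80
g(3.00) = -37.58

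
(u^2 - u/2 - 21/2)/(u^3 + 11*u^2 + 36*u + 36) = (u - 7/2)/(u^2 + 8*u + 12)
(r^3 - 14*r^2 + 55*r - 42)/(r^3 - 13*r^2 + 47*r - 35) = (r - 6)/(r - 5)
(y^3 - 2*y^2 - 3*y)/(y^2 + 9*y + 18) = y*(y^2 - 2*y - 3)/(y^2 + 9*y + 18)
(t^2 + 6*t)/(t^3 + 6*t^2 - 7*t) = (t + 6)/(t^2 + 6*t - 7)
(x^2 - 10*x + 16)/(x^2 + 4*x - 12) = (x - 8)/(x + 6)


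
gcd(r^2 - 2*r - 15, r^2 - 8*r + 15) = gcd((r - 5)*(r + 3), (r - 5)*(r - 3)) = r - 5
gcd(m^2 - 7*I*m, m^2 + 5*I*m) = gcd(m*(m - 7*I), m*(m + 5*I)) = m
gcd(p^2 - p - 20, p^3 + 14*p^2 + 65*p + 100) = p + 4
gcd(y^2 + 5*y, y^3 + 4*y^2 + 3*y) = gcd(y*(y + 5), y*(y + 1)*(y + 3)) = y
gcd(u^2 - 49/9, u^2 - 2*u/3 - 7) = u + 7/3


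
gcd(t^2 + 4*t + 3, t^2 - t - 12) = t + 3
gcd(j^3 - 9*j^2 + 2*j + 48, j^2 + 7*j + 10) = j + 2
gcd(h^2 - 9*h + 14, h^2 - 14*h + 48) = 1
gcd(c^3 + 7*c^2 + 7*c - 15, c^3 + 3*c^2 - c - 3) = c^2 + 2*c - 3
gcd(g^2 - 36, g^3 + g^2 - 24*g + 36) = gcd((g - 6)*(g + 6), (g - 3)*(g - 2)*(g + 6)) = g + 6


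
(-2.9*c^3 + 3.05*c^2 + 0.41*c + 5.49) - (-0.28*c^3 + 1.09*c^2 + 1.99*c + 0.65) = -2.62*c^3 + 1.96*c^2 - 1.58*c + 4.84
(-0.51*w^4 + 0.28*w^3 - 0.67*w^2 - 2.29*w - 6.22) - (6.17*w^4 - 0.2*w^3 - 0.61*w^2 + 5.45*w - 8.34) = -6.68*w^4 + 0.48*w^3 - 0.0600000000000001*w^2 - 7.74*w + 2.12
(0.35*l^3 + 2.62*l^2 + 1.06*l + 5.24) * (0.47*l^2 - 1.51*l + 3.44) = 0.1645*l^5 + 0.7029*l^4 - 2.254*l^3 + 9.875*l^2 - 4.266*l + 18.0256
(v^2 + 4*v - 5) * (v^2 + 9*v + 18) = v^4 + 13*v^3 + 49*v^2 + 27*v - 90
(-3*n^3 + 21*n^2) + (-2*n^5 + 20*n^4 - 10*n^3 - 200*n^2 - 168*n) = -2*n^5 + 20*n^4 - 13*n^3 - 179*n^2 - 168*n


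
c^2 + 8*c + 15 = (c + 3)*(c + 5)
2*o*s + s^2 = s*(2*o + s)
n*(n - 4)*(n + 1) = n^3 - 3*n^2 - 4*n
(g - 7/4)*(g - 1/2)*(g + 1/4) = g^3 - 2*g^2 + 5*g/16 + 7/32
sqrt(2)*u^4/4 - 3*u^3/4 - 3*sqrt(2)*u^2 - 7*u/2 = u*(u/2 + sqrt(2)/2)*(u - 7*sqrt(2)/2)*(sqrt(2)*u/2 + 1)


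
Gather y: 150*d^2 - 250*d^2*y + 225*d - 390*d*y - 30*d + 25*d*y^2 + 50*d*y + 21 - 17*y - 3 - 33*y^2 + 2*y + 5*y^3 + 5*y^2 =150*d^2 + 195*d + 5*y^3 + y^2*(25*d - 28) + y*(-250*d^2 - 340*d - 15) + 18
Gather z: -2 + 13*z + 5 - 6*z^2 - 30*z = -6*z^2 - 17*z + 3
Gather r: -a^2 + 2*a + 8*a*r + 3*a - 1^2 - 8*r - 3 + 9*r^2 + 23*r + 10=-a^2 + 5*a + 9*r^2 + r*(8*a + 15) + 6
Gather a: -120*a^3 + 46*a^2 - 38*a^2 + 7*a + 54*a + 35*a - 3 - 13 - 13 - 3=-120*a^3 + 8*a^2 + 96*a - 32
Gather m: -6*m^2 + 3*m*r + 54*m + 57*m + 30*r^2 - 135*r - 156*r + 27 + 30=-6*m^2 + m*(3*r + 111) + 30*r^2 - 291*r + 57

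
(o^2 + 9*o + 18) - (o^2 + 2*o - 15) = 7*o + 33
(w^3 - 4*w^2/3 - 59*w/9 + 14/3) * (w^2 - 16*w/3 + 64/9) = w^5 - 20*w^4/3 + 23*w^3/3 + 814*w^2/27 - 5792*w/81 + 896/27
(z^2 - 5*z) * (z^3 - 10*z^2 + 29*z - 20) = z^5 - 15*z^4 + 79*z^3 - 165*z^2 + 100*z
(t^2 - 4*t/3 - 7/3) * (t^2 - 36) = t^4 - 4*t^3/3 - 115*t^2/3 + 48*t + 84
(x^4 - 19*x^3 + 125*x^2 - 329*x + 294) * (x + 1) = x^5 - 18*x^4 + 106*x^3 - 204*x^2 - 35*x + 294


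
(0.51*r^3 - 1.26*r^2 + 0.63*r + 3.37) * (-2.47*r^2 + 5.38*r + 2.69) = -1.2597*r^5 + 5.856*r^4 - 6.963*r^3 - 8.3239*r^2 + 19.8253*r + 9.0653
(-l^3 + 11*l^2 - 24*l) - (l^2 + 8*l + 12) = -l^3 + 10*l^2 - 32*l - 12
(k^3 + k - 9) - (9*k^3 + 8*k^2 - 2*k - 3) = -8*k^3 - 8*k^2 + 3*k - 6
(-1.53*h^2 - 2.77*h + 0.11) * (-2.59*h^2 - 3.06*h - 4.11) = 3.9627*h^4 + 11.8561*h^3 + 14.4796*h^2 + 11.0481*h - 0.4521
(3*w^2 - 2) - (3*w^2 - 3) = 1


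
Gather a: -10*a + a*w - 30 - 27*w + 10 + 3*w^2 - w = a*(w - 10) + 3*w^2 - 28*w - 20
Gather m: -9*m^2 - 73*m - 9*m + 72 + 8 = -9*m^2 - 82*m + 80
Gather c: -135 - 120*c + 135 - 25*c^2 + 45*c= -25*c^2 - 75*c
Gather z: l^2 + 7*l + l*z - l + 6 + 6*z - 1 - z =l^2 + 6*l + z*(l + 5) + 5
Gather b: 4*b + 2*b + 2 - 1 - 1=6*b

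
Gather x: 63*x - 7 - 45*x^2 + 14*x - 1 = -45*x^2 + 77*x - 8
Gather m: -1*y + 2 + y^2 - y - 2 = y^2 - 2*y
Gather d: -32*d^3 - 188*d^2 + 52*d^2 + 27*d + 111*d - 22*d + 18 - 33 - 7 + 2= -32*d^3 - 136*d^2 + 116*d - 20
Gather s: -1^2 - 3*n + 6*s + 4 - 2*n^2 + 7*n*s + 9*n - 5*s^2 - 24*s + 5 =-2*n^2 + 6*n - 5*s^2 + s*(7*n - 18) + 8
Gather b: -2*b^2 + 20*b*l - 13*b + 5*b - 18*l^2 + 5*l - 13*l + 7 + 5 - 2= -2*b^2 + b*(20*l - 8) - 18*l^2 - 8*l + 10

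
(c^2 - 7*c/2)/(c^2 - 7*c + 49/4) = 2*c/(2*c - 7)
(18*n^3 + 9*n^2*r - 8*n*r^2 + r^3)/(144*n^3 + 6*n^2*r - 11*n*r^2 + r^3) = (-3*n^2 - 2*n*r + r^2)/(-24*n^2 - 5*n*r + r^2)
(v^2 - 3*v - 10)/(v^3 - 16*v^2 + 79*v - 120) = (v + 2)/(v^2 - 11*v + 24)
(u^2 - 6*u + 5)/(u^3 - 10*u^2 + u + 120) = (u - 1)/(u^2 - 5*u - 24)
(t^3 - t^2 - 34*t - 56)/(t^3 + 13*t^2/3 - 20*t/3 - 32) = 3*(t^2 - 5*t - 14)/(3*t^2 + t - 24)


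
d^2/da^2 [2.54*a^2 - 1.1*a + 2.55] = 5.08000000000000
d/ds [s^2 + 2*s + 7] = 2*s + 2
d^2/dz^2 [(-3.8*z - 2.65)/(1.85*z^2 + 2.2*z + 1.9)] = (-(3.7*z + 2.2)*(3.8*z + 2.65)*(7.4*z + 4.4) + (42.18*z + 26.525)*(1.85*z^2 + 2.2*z + 1.9))/(1.85*z^2 + 2.2*z + 1.9)^3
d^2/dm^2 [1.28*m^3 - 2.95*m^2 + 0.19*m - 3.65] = 7.68*m - 5.9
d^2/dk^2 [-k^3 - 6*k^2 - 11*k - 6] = -6*k - 12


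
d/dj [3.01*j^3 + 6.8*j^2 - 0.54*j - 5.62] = 9.03*j^2 + 13.6*j - 0.54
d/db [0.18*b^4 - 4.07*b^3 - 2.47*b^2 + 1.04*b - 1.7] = 0.72*b^3 - 12.21*b^2 - 4.94*b + 1.04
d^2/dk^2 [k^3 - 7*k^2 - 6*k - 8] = 6*k - 14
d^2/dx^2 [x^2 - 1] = 2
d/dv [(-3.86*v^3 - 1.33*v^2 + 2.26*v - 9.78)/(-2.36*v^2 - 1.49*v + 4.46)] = (9.1096*v^4 + 11.5028*v^3 - 44.3315*v^2 - 58.0252*v - 4.4926)/(5.5696*v^4 + 7.0328*v^3 - 18.8311*v^2 - 13.2908*v + 19.8916)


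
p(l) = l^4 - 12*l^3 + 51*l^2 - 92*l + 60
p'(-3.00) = -830.00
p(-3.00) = 1200.00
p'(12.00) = 2860.00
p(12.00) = 6300.00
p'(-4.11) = -1397.04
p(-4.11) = 2418.08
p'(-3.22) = -927.25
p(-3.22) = 1393.17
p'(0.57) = -44.82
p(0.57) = 22.01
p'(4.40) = 0.58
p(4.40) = -4.84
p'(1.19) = -14.86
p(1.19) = 4.52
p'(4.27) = -1.43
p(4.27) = -4.78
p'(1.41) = -8.54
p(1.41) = 1.99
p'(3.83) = -4.69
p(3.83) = -3.25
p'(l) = 4*l^3 - 36*l^2 + 102*l - 92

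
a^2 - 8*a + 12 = (a - 6)*(a - 2)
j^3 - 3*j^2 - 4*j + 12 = (j - 3)*(j - 2)*(j + 2)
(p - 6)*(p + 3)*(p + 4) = p^3 + p^2 - 30*p - 72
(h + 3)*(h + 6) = h^2 + 9*h + 18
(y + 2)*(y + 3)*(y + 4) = y^3 + 9*y^2 + 26*y + 24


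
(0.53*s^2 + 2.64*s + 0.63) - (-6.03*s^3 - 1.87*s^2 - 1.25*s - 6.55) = 6.03*s^3 + 2.4*s^2 + 3.89*s + 7.18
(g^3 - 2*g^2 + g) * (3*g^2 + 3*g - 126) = 3*g^5 - 3*g^4 - 129*g^3 + 255*g^2 - 126*g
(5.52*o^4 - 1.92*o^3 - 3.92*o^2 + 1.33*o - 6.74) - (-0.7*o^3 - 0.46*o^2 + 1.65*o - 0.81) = 5.52*o^4 - 1.22*o^3 - 3.46*o^2 - 0.32*o - 5.93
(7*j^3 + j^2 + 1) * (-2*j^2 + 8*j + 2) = -14*j^5 + 54*j^4 + 22*j^3 + 8*j + 2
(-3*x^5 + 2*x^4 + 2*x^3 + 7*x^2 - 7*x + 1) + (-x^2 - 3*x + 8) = -3*x^5 + 2*x^4 + 2*x^3 + 6*x^2 - 10*x + 9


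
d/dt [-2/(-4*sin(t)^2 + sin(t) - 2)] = 2*(1 - 8*sin(t))*cos(t)/(4*sin(t)^2 - sin(t) + 2)^2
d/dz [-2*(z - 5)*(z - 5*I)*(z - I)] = -6*z^2 + z*(20 + 24*I) + 10 - 60*I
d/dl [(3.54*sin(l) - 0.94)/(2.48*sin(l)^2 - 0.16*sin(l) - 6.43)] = (-8.7792*sin(l)^2 + 4.6624*sin(l) - 22.9126)*cos(l)/(6.1504*sin(l)^4 - 0.7936*sin(l)^3 - 31.8672*sin(l)^2 + 2.0576*sin(l) + 41.3449)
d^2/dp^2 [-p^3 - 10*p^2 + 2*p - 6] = -6*p - 20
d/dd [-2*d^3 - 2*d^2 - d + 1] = -6*d^2 - 4*d - 1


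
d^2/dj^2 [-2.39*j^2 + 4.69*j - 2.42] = -4.78000000000000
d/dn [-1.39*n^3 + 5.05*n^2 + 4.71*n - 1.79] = -4.17*n^2 + 10.1*n + 4.71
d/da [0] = 0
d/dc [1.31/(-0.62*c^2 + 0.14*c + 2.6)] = (1.6244*c - 0.1834)/(-0.62*c^2 + 0.14*c + 2.6)^2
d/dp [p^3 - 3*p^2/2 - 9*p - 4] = 3*p^2 - 3*p - 9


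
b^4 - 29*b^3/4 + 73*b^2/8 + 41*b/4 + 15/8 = (b - 5)*(b - 3)*(b + 1/4)*(b + 1/2)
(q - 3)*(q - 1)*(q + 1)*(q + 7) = q^4 + 4*q^3 - 22*q^2 - 4*q + 21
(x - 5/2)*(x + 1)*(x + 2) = x^3 + x^2/2 - 11*x/2 - 5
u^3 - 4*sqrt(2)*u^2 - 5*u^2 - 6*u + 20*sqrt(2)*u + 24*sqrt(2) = (u - 6)*(u + 1)*(u - 4*sqrt(2))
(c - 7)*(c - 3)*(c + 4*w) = c^3 + 4*c^2*w - 10*c^2 - 40*c*w + 21*c + 84*w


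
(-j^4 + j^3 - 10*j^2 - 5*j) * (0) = 0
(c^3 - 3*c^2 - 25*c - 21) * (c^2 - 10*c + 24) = c^5 - 13*c^4 + 29*c^3 + 157*c^2 - 390*c - 504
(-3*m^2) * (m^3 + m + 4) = -3*m^5 - 3*m^3 - 12*m^2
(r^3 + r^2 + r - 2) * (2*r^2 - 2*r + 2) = 2*r^5 + 2*r^3 - 4*r^2 + 6*r - 4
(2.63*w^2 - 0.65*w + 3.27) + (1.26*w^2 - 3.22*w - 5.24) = 3.89*w^2 - 3.87*w - 1.97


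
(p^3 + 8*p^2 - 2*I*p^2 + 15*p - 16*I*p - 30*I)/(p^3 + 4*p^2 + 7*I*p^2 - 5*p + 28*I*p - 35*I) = (p^2 + p*(3 - 2*I) - 6*I)/(p^2 + p*(-1 + 7*I) - 7*I)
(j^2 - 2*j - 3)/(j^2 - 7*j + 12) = (j + 1)/(j - 4)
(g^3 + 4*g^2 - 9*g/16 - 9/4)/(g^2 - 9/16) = g + 4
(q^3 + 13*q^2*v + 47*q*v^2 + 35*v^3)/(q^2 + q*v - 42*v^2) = (q^2 + 6*q*v + 5*v^2)/(q - 6*v)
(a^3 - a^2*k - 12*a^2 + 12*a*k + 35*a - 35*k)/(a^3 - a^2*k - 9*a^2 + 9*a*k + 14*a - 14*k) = (a - 5)/(a - 2)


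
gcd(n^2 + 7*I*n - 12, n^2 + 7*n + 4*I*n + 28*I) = n + 4*I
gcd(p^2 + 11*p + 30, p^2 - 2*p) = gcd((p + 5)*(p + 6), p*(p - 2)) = 1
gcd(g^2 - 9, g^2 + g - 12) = g - 3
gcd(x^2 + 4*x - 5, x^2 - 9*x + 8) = x - 1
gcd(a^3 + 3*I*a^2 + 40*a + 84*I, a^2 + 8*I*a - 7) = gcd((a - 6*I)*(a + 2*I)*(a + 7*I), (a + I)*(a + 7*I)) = a + 7*I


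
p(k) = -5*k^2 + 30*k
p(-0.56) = -18.37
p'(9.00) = -60.00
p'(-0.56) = 35.60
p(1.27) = 30.04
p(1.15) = 27.89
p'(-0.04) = 30.40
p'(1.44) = 15.60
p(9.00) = -135.00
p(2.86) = 44.90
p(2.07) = 40.68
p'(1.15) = 18.50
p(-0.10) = -3.05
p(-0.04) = -1.21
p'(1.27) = 17.30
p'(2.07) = 9.30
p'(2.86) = 1.40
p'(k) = 30 - 10*k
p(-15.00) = -1575.00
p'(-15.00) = 180.00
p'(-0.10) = 31.00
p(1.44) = 32.83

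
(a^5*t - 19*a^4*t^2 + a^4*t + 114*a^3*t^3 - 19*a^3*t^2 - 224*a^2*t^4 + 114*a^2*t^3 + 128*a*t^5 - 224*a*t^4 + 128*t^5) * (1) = a^5*t - 19*a^4*t^2 + a^4*t + 114*a^3*t^3 - 19*a^3*t^2 - 224*a^2*t^4 + 114*a^2*t^3 + 128*a*t^5 - 224*a*t^4 + 128*t^5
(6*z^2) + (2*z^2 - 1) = 8*z^2 - 1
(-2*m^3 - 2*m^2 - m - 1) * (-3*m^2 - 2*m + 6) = 6*m^5 + 10*m^4 - 5*m^3 - 7*m^2 - 4*m - 6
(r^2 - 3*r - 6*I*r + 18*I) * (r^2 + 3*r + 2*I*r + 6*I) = r^4 - 4*I*r^3 + 3*r^2 + 36*I*r - 108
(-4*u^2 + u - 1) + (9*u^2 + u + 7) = 5*u^2 + 2*u + 6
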